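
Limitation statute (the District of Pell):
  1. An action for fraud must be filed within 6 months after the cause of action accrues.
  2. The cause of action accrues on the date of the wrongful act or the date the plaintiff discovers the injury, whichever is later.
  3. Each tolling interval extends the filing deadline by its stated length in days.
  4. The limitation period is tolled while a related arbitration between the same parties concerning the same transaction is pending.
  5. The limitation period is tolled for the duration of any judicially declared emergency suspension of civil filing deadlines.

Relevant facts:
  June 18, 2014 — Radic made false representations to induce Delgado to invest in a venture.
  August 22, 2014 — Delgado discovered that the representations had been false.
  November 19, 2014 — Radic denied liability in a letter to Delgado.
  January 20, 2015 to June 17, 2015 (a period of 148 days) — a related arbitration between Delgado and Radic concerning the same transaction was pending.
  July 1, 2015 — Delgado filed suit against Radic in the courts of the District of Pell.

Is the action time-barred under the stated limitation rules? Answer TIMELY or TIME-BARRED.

Taking the later of the act (June 18, 2014) and discovery (August 22, 2014), the claim accrued on August 22, 2014.
The untolled deadline — 6 months after August 22, 2014 — is February 22, 2015.
The period was tolled for 148 days by the pending related arbitration (January 20, 2015 to June 17, 2015), pushing the deadline to July 20, 2015.
Nothing else in the chronology tolls or restarts the period.
The July 1, 2015 filing precedes the July 20, 2015 deadline; the claim is timely.

TIMELY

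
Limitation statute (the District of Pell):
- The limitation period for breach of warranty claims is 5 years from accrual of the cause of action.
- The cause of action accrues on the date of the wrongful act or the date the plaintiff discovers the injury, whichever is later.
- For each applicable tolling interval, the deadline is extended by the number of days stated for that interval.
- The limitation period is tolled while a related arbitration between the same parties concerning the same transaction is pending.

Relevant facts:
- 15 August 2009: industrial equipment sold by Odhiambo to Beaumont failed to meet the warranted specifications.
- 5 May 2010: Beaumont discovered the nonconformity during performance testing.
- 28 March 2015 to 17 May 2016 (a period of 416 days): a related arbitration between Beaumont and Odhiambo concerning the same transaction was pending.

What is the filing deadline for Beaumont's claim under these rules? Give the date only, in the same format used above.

The claim accrued on 5 May 2010 — the later of the 15 August 2009 act and the 5 May 2010 discovery.
Adding the 5 years base period to 5 May 2010 gives a deadline of 5 May 2015, before any tolling.
The pending related arbitration from 28 March 2015 to 17 May 2016 tolled the period for 416 days, extending the deadline to 24 June 2016.

24 June 2016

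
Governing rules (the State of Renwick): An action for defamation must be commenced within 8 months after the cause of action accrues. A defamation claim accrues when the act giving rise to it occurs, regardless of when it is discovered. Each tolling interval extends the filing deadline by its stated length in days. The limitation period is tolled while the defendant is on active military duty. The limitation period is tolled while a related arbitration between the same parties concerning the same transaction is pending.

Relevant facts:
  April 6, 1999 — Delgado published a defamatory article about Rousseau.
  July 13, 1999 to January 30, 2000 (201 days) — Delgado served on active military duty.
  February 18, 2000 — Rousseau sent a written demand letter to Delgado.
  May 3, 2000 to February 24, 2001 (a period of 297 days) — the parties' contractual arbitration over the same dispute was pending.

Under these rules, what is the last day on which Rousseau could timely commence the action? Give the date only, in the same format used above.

The claim accrued on April 6, 1999, when the wrongful act occurred.
8 months from April 6, 1999 is December 6, 1999.
The defendant's active military service from July 13, 1999 to January 30, 2000 tolled the period for 201 days, extending the deadline to June 24, 2000.
The period was tolled for 297 days by the pending related arbitration (May 3, 2000 to February 24, 2001), pushing the deadline to April 17, 2001.
None of the other events listed affects the running of the period under the stated rules.

April 17, 2001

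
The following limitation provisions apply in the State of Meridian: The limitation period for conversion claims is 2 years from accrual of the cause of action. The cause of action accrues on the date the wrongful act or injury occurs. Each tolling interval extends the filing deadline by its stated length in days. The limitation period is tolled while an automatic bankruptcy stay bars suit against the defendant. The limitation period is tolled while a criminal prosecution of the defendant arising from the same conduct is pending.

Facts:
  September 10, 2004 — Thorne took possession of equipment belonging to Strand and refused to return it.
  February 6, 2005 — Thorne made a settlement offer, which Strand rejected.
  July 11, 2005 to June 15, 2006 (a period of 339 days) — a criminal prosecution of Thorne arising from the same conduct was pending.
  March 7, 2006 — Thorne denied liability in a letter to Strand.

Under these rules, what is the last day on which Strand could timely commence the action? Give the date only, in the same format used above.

The cause of action accrued on September 10, 2004, the date of the act.
2 years from September 10, 2004 is September 10, 2006.
The pending criminal prosecution from July 11, 2005 to June 15, 2006 tolled the period for 339 days, extending the deadline to August 15, 2007.
None of the other events listed affects the running of the period under the stated rules.

August 15, 2007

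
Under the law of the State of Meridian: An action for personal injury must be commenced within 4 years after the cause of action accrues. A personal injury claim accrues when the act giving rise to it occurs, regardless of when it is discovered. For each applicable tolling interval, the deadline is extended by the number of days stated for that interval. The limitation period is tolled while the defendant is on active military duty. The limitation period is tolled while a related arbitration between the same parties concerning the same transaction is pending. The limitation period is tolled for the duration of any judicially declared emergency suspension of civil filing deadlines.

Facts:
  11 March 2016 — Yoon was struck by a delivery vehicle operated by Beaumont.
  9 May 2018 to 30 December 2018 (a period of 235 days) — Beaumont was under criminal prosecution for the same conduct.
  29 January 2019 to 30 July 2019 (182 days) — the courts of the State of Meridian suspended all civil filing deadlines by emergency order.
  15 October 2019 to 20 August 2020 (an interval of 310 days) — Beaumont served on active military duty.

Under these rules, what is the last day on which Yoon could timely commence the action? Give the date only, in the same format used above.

16 July 2021

The cause of action accrued on 11 March 2016, the date of the act.
The untolled deadline — 4 years after 11 March 2016 — is 11 March 2020.
Because the emergency suspension of filing deadlines ran from 29 January 2019 to 30 July 2019, the deadline is extended by 182 days to 9 September 2020.
The defendant's active military service from 15 October 2019 to 20 August 2020 tolled the period for 310 days, extending the deadline to 16 July 2021.
The pending criminal prosecution from 9 May 2018 to 30 December 2018 does not toll the period, because no stated rule makes a criminal prosecution a tolling event.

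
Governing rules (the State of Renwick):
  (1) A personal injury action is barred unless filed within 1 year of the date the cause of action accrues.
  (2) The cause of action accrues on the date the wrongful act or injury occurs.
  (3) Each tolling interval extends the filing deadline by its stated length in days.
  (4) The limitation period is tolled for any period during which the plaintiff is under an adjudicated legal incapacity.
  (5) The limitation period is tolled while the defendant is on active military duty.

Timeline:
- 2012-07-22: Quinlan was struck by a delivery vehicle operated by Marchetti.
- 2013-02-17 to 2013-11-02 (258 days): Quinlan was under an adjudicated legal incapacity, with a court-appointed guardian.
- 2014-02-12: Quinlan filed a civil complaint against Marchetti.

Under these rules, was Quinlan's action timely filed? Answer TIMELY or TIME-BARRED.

TIMELY

The cause of action accrued on 2012-07-22, the date of the act.
The untolled deadline — 1 year after 2012-07-22 — is 2013-07-22.
The plaintiff's legal incapacity from 2013-02-17 to 2013-11-02 tolled the period for 258 days, extending the deadline to 2014-04-06.
Filing on 2014-02-12 beat the 2014-04-06 deadline — the action is timely.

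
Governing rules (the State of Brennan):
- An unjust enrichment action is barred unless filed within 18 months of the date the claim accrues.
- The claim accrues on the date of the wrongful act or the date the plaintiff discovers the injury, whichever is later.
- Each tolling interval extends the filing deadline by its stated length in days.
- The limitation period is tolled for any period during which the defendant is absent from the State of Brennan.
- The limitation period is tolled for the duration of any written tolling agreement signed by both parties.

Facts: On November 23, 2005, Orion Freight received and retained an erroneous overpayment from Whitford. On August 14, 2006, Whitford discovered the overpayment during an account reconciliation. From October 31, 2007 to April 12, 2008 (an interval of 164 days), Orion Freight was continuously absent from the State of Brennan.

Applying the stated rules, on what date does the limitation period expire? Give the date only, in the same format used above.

The claim accrued on August 14, 2006 — the later of the November 23, 2005 act and the August 14, 2006 discovery.
18 months from August 14, 2006 is February 14, 2008.
Because the defendant's absence from the jurisdiction ran from October 31, 2007 to April 12, 2008, the deadline is extended by 164 days to July 27, 2008.

July 27, 2008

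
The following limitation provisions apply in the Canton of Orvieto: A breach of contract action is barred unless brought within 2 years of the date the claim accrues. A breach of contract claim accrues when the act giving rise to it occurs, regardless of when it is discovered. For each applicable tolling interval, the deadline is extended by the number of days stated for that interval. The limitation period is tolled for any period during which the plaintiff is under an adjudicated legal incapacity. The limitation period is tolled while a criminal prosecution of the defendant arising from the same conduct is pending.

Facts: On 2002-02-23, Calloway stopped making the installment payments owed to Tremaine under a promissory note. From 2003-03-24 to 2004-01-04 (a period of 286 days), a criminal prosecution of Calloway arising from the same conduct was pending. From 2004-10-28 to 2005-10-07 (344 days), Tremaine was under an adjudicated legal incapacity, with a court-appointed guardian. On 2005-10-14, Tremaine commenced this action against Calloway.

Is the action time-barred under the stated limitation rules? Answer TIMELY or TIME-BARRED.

The claim accrued on 2002-02-23, the date of the act.
Adding the 2 years base period to 2002-02-23 gives a deadline of 2004-02-23, before any tolling.
Because the pending criminal prosecution ran from 2003-03-24 to 2004-01-04, the deadline is extended by 286 days to 2004-12-05.
Because the plaintiff's legal incapacity ran from 2004-10-28 to 2005-10-07, the deadline is extended by 344 days to 2005-11-14.
Tremaine filed on 2005-10-14, before the 2005-11-14 deadline, so the action is timely.

TIMELY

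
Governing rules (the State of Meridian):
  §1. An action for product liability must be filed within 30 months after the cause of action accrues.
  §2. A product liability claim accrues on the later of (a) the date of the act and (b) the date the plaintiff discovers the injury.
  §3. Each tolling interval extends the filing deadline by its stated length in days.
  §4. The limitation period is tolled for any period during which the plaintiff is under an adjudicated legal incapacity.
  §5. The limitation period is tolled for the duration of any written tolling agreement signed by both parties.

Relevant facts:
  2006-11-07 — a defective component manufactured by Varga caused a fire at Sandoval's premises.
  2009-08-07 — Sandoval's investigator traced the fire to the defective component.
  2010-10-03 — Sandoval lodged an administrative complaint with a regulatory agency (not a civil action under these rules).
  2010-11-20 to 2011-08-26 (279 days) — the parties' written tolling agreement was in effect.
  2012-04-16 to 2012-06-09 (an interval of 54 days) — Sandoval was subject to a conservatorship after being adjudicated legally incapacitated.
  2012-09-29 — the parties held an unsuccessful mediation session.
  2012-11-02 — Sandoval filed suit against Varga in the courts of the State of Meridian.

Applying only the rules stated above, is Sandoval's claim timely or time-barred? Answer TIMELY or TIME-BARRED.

TIMELY

Because discovery on 2009-08-07 post-dates the 2006-11-07 act, accrual under the later-of rule falls on 2009-08-07.
The untolled deadline — 30 months after 2009-08-07 — is 2012-02-07.
The written tolling agreement from 2010-11-20 to 2011-08-26 tolled the period for 279 days, extending the deadline to 2012-11-12.
Because the plaintiff's legal incapacity ran from 2012-04-16 to 2012-06-09, the deadline is extended by 54 days to 2013-01-05.
None of the other events listed affects the running of the period under the stated rules.
Filing on 2012-11-02 beat the 2013-01-05 deadline — the action is timely.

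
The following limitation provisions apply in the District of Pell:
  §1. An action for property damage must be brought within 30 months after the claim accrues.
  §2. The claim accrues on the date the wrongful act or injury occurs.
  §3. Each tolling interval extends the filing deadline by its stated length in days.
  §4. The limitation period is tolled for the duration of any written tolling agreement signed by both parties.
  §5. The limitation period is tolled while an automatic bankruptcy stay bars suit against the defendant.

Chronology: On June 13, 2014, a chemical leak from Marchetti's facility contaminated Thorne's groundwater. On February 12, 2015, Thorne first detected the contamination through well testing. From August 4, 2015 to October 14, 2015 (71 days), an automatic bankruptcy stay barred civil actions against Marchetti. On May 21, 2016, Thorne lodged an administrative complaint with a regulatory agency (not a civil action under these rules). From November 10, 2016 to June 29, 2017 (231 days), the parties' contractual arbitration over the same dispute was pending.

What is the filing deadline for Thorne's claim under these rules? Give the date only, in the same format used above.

February 22, 2017

Accrual is governed by the date of the act, so the period began to run on June 13, 2014; the later discovery on February 12, 2015 is irrelevant under the stated rule.
The untolled deadline — 30 months after June 13, 2014 — is December 13, 2016.
The period was tolled for 71 days by the automatic bankruptcy stay (August 4, 2015 to October 14, 2015), pushing the deadline to February 22, 2017.
The pending related arbitration from November 10, 2016 to June 29, 2017 does not toll the period, because no stated rule makes a pending arbitration a tolling event.
None of the other events listed affects the running of the period under the stated rules.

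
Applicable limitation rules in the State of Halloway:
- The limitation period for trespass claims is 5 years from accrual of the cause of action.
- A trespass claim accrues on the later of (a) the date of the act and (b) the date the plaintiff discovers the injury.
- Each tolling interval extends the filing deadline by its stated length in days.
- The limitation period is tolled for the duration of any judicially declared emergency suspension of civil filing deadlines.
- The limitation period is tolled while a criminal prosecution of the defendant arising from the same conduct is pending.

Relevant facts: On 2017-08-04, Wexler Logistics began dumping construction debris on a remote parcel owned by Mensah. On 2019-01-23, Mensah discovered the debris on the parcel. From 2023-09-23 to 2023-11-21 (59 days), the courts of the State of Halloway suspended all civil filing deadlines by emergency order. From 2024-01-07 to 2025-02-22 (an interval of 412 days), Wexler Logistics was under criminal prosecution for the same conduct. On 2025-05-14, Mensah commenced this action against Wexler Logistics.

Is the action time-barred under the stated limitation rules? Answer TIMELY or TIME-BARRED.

Taking the later of the act (2017-08-04) and discovery (2019-01-23), the claim accrued on 2019-01-23.
5 years from 2019-01-23 is 2024-01-23.
The period was tolled for 59 days by the emergency suspension of filing deadlines (2023-09-23 to 2023-11-21), pushing the deadline to 2024-03-22.
The pending criminal prosecution from 2024-01-07 to 2025-02-22 tolled the period for 412 days, extending the deadline to 2025-05-08.
Filing on 2025-05-14 missed the 2025-05-08 deadline — the action is time-barred.

TIME-BARRED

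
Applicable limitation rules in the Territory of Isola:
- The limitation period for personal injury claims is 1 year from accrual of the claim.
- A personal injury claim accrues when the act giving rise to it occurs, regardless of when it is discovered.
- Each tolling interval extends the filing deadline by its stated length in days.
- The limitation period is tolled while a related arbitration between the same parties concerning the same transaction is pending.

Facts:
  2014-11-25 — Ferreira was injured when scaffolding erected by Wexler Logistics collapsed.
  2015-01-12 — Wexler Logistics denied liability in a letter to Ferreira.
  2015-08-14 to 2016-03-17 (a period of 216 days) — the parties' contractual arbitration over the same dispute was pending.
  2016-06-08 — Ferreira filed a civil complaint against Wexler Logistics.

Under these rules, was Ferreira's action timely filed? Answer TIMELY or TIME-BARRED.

The limitation period began to run on 2014-11-25.
Adding the 1 year base period to 2014-11-25 gives a deadline of 2015-11-25, before any tolling.
The pending related arbitration from 2015-08-14 to 2016-03-17 tolled the period for 216 days, extending the deadline to 2016-06-28.
None of the other events listed affects the running of the period under the stated rules.
The 2016-06-08 filing precedes the 2016-06-28 deadline; the claim is timely.

TIMELY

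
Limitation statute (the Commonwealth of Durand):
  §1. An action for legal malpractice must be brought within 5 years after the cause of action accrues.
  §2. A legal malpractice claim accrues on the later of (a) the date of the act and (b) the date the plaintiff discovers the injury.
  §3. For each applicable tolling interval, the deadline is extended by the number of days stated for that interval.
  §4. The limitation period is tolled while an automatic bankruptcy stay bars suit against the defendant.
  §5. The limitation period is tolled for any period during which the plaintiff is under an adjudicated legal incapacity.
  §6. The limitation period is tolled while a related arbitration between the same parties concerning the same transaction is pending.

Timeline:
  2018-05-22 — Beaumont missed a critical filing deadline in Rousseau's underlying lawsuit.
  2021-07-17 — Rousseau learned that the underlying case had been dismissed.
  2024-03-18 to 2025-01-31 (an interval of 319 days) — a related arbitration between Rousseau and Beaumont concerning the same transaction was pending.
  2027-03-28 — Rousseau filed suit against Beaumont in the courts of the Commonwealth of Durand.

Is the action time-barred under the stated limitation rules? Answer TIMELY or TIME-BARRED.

TIMELY

The claim accrued on 2021-07-17 — the later of the 2018-05-22 act and the 2021-07-17 discovery.
5 years from 2021-07-17 is 2026-07-17.
The pending related arbitration from 2024-03-18 to 2025-01-31 tolled the period for 319 days, extending the deadline to 2027-06-01.
Filing on 2027-03-28 beat the 2027-06-01 deadline — the action is timely.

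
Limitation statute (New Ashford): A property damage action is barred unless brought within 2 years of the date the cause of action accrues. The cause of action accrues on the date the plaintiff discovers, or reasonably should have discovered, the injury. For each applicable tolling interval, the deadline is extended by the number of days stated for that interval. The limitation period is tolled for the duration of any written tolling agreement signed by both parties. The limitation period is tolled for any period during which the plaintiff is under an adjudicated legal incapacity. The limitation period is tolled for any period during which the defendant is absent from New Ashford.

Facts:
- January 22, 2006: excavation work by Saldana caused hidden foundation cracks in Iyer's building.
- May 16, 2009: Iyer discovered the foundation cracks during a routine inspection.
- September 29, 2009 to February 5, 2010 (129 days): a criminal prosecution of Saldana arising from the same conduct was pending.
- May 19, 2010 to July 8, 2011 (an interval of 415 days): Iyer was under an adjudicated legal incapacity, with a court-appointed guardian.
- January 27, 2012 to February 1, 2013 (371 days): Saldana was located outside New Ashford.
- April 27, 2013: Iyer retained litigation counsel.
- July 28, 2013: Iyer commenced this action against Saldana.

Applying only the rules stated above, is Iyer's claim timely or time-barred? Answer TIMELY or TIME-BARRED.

TIME-BARRED

Under the discovery rule, the claim accrued on May 16, 2009, when Iyer discovered the injury — not on the January 22, 2006 date of the underlying act.
Adding the 2 years base period to May 16, 2009 gives a deadline of May 16, 2011, before any tolling.
The plaintiff's legal incapacity from May 19, 2010 to July 8, 2011 tolled the period for 415 days, extending the deadline to July 4, 2012.
The period was tolled for 371 days by the defendant's absence from the jurisdiction (January 27, 2012 to February 1, 2013), pushing the deadline to July 10, 2013.
No stated provision tolls the period for a criminal prosecution, so the interval from September 29, 2009 to February 5, 2010 has no effect on the deadline.
None of the other events listed affects the running of the period under the stated rules.
The July 28, 2013 filing falls after the July 10, 2013 deadline; the claim is time-barred.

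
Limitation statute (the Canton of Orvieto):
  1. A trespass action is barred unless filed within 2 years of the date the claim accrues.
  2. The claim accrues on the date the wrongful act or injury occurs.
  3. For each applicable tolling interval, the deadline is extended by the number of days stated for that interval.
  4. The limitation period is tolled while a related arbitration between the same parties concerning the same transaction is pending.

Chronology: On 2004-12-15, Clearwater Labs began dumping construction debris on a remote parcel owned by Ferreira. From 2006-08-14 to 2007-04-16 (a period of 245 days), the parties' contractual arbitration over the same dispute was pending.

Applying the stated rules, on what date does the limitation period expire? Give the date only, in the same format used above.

The limitation period began to run on 2004-12-15.
The untolled deadline — 2 years after 2004-12-15 — is 2006-12-15.
Because the pending related arbitration ran from 2006-08-14 to 2007-04-16, the deadline is extended by 245 days to 2007-08-17.

2007-08-17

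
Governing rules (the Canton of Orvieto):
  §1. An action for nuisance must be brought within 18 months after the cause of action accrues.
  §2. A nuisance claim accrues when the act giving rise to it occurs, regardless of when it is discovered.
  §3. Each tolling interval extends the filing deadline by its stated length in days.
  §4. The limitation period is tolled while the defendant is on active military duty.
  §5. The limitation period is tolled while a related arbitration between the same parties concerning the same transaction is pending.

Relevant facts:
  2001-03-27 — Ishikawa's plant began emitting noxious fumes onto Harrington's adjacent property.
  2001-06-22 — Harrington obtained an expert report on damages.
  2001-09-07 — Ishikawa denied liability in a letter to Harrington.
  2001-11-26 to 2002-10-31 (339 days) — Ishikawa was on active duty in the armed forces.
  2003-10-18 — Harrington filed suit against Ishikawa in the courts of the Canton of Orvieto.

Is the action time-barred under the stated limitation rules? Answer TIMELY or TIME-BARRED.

TIME-BARRED

The cause of action accrued on 2001-03-27, the date of the act.
The untolled deadline — 18 months after 2001-03-27 — is 2002-09-27.
The defendant's active military service from 2001-11-26 to 2002-10-31 tolled the period for 339 days, extending the deadline to 2003-09-01.
Nothing else in the chronology tolls or restarts the period.
The 2003-10-18 filing falls after the 2003-09-01 deadline; the claim is time-barred.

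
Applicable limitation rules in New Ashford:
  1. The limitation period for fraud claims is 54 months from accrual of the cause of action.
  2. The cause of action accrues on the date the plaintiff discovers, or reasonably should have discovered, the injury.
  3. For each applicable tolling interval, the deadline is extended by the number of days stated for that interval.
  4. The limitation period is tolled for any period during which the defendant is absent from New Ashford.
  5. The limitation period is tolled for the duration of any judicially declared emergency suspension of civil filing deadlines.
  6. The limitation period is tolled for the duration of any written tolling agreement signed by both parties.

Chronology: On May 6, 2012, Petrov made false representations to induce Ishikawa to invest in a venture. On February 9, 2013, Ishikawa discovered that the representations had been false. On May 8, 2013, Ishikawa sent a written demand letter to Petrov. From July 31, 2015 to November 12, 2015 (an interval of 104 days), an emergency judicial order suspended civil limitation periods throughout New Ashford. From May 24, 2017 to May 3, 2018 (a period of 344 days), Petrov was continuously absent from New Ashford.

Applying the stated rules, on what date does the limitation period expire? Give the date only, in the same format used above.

October 31, 2018

Under the discovery rule, the claim accrued on February 9, 2013, when Ishikawa discovered the injury — not on the May 6, 2012 date of the underlying act.
Adding the 54 months base period to February 9, 2013 gives a deadline of August 9, 2017, before any tolling.
The period was tolled for 104 days by the emergency suspension of filing deadlines (July 31, 2015 to November 12, 2015), pushing the deadline to November 21, 2017.
The defendant's absence from the jurisdiction from May 24, 2017 to May 3, 2018 tolled the period for 344 days, extending the deadline to October 31, 2018.
The other events in the timeline have no effect on the limitation period under the stated rules.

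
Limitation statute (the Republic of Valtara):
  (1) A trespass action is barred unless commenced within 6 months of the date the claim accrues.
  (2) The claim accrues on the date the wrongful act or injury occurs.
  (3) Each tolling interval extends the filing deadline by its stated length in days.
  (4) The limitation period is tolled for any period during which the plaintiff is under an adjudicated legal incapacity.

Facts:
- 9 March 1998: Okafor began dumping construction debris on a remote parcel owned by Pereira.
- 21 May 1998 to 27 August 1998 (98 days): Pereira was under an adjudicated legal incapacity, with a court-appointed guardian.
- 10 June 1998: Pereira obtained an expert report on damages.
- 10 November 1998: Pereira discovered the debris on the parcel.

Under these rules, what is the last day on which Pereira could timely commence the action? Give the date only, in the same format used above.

16 December 1998

Because the rule ties accrual to occurrence, the claim accrued on 9 March 1998, not on the 10 November 1998 discovery date.
6 months from 9 March 1998 is 9 September 1998.
The period was tolled for 98 days by the plaintiff's legal incapacity (21 May 1998 to 27 August 1998), pushing the deadline to 16 December 1998.
None of the other events listed affects the running of the period under the stated rules.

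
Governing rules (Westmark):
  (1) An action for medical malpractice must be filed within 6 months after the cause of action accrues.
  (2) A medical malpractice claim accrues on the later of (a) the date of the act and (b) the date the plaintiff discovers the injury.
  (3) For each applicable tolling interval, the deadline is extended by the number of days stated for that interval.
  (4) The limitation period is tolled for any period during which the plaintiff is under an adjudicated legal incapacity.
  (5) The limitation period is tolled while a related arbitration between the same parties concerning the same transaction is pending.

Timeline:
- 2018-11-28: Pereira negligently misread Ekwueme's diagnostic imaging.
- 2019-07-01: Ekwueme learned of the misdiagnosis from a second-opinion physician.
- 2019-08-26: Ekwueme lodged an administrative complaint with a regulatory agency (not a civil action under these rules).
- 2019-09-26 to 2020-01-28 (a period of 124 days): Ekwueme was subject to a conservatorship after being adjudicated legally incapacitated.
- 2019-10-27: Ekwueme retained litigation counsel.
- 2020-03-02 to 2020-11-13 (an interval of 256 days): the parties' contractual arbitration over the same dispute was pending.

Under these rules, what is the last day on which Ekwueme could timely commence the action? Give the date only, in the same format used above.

The claim accrued on 2019-07-01 — the later of the 2018-11-28 act and the 2019-07-01 discovery.
The untolled deadline — 6 months after 2019-07-01 — is 2020-01-01.
Because the plaintiff's legal incapacity ran from 2019-09-26 to 2020-01-28, the deadline is extended by 124 days to 2020-05-04.
The period was tolled for 256 days by the pending related arbitration (2020-03-02 to 2020-11-13), pushing the deadline to 2021-01-15.
Nothing else in the chronology tolls or restarts the period.

2021-01-15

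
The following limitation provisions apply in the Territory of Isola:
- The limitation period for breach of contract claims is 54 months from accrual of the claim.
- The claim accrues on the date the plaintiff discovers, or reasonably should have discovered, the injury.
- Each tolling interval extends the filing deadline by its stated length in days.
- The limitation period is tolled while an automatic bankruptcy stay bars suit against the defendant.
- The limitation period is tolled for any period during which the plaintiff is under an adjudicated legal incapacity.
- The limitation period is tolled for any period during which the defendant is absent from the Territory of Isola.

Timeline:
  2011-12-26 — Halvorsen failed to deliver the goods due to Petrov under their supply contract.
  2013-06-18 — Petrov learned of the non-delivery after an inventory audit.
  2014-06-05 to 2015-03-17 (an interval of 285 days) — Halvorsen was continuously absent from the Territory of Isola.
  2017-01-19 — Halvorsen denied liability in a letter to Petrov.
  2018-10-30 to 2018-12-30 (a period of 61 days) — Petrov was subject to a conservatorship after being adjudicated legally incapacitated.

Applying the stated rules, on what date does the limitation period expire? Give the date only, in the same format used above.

Accrual is tied to discovery, so the period began on 2013-06-18 rather than on 2011-12-26 when the act occurred.
54 months from 2013-06-18 is 2017-12-18.
The period was tolled for 285 days by the defendant's absence from the jurisdiction (2014-06-05 to 2015-03-17), pushing the deadline to 2018-09-29.
By the time the plaintiff's legal incapacity began on 2018-10-30, the limitation period had already expired on 2018-09-29; that interval cannot revive it.
None of the other events listed affects the running of the period under the stated rules.

2018-09-29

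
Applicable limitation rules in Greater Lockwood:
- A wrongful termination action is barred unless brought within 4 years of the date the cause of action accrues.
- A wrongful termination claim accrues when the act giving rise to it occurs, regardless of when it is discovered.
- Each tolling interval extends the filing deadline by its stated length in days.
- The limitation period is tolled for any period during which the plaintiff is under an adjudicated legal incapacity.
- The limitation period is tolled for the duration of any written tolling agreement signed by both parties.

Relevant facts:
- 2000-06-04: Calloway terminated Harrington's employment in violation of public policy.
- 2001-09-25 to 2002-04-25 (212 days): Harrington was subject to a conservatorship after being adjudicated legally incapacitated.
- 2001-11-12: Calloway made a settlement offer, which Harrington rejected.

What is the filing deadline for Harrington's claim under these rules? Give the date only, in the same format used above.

2005-01-02

The limitation period began to run on 2000-06-04.
The untolled deadline — 4 years after 2000-06-04 — is 2004-06-04.
The plaintiff's legal incapacity from 2001-09-25 to 2002-04-25 tolled the period for 212 days, extending the deadline to 2005-01-02.
The other events in the timeline have no effect on the limitation period under the stated rules.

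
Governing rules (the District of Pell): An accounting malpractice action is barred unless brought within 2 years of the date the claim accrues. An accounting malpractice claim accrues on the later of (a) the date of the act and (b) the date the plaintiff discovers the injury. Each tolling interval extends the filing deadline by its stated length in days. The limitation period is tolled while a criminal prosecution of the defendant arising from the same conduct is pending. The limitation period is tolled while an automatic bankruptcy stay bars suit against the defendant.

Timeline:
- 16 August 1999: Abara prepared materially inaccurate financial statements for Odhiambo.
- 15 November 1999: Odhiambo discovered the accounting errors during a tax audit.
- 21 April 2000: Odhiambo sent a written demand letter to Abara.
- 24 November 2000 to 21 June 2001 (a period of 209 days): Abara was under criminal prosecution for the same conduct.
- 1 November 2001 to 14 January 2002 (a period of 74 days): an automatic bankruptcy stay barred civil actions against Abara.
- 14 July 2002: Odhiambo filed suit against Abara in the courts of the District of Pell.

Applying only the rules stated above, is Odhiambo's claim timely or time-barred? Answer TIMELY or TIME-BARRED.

The claim accrued on 15 November 1999 — the later of the 16 August 1999 act and the 15 November 1999 discovery.
2 years from 15 November 1999 is 15 November 2001.
The period was tolled for 209 days by the pending criminal prosecution (24 November 2000 to 21 June 2001), pushing the deadline to 12 June 2002.
The period was tolled for 74 days by the automatic bankruptcy stay (1 November 2001 to 14 January 2002), pushing the deadline to 25 August 2002.
Nothing else in the chronology tolls or restarts the period.
Odhiambo filed on 14 July 2002, before the 25 August 2002 deadline, so the action is timely.

TIMELY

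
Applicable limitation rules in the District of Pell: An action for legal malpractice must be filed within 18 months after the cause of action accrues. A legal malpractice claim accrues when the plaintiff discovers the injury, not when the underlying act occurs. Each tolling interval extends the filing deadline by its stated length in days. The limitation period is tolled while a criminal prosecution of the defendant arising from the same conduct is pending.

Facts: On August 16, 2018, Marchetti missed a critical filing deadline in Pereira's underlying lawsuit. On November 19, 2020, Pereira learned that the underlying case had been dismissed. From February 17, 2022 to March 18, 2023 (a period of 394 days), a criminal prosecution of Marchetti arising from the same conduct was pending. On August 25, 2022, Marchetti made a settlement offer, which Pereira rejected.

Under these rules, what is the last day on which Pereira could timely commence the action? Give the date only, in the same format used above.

Under the discovery rule, the claim accrued on November 19, 2020, when Pereira discovered the injury — not on the August 16, 2018 date of the underlying act.
Adding the 18 months base period to November 19, 2020 gives a deadline of May 19, 2022, before any tolling.
The pending criminal prosecution from February 17, 2022 to March 18, 2023 tolled the period for 394 days, extending the deadline to June 17, 2023.
Nothing else in the chronology tolls or restarts the period.

June 17, 2023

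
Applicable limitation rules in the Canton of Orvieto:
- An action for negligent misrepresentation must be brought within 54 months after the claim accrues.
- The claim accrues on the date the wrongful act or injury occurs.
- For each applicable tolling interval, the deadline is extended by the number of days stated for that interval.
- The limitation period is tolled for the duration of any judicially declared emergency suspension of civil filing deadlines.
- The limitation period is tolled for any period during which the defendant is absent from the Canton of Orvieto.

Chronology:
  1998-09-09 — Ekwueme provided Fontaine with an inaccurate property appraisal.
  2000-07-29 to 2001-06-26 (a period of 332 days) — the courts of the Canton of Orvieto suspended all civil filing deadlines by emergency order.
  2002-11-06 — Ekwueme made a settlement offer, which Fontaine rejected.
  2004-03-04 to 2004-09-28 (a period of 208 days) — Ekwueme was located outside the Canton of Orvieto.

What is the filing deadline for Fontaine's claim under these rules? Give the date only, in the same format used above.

2004-02-04

The limitation period began to run on 1998-09-09.
Adding the 54 months base period to 1998-09-09 gives a deadline of 2003-03-09, before any tolling.
The period was tolled for 332 days by the emergency suspension of filing deadlines (2000-07-29 to 2001-06-26), pushing the deadline to 2004-02-04.
The defendant's absence from the jurisdiction from 2004-03-04 to 2004-09-28 began after the period had already run on 2004-02-04, so it has no tolling effect.
None of the other events listed affects the running of the period under the stated rules.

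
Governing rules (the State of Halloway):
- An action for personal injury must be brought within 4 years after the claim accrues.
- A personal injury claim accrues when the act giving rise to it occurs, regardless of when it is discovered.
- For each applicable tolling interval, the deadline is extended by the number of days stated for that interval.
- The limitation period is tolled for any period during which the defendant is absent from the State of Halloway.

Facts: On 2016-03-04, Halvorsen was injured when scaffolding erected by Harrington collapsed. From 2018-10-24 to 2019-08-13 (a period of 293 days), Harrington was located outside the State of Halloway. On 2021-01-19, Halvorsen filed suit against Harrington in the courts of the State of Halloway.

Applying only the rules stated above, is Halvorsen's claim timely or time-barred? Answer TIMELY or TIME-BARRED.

TIME-BARRED

The claim accrued on 2016-03-04, when the wrongful act occurred.
4 years from 2016-03-04 is 2020-03-04.
The defendant's absence from the jurisdiction from 2018-10-24 to 2019-08-13 tolled the period for 293 days, extending the deadline to 2020-12-22.
Filing on 2021-01-19 missed the 2020-12-22 deadline — the action is time-barred.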